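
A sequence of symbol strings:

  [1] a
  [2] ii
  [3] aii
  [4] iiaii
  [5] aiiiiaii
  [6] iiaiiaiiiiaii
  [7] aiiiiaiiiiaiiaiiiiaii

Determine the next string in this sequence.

iiaiiaiiiiaiiaiiiiaiiiiaiiaiiiiaii

Each term (from the third on) is the two preceding terms concatenated in order: term 3 = a·ii = aii.
Continuing: iiaiiaiiiiaii · aiiiiaiiiiaiiaiiiiaii gives term 8.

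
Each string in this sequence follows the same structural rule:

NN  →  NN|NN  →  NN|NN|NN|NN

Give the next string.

s(k+1) = s(k)·|·s(k) — each term doubles the last with '|' between the halves.
One more doubling of NN|NN|NN|NN gives the answer.

NN|NN|NN|NN|NN|NN|NN|NN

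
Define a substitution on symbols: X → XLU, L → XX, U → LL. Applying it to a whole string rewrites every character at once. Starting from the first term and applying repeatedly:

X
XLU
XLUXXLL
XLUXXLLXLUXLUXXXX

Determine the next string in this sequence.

Rewriting the 17 symbols of XLUXXLLXLUXLUXXXX one by one yields XLU XX LL XLU XLU XX XX XLU XX LL XLU XX LL XLU XLU XLU XLU; concatenated:

XLUXXLLXLUXLUXXXXXLUXXLLXLUXXLLXLUXLUXLUXLU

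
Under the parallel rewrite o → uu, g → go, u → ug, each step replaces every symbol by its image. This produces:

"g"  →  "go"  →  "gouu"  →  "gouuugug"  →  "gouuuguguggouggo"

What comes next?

gouuuguguggouggouggogouuuggogouu

Applying the rule to each of the 16 symbols of gouuuguguggouggo gives the pieces go uu ug ug ug go ug go ug go go uu ug go go uu, which concatenate to the answer.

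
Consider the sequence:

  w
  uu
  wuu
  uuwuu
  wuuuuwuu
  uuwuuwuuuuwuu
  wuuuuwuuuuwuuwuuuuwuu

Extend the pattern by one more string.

uuwuuwuuuuwuuwuuuuwuuuuwuuwuuuuwuu

Each term (from the third on) is the two preceding terms concatenated in order: term 3 = w·uu = wuu.
The next term joins uuwuuwuuuuwuu and wuuuuwuuuuwuuwuuuuwuu.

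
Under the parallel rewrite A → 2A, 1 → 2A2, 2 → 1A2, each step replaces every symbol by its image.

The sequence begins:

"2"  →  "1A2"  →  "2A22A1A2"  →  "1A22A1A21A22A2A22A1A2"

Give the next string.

2A22A1A21A22A2A22A1A22A22A1A21A22A1A22A1A21A22A2A22A1A2

Replace each of the 21 characters of 1A22A1A21A22A2A22A1A2 in place — 2A2 2A 1A2 1A2 2A 2A2 2A 1A2 2A2 2A 1A2 1A2 2A 1A2 2A 1A2 1A2 2A 2A2 2A 1A2 — and concatenate.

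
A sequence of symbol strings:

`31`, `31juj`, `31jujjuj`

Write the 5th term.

Every step adds juj to the end: s(k+1) = s(k)·juj.
From 31jujjuj, 2 further steps: 31jujjuj → 31jujjujjuj → (answer).

31jujjujjujjuj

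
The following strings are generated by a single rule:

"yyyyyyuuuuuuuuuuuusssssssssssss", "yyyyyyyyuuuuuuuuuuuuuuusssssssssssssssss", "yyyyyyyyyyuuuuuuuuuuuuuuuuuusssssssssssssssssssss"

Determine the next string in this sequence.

yyyyyyyyyyyyuuuuuuuuuuuuuuuuuuuuusssssssssssssssssssssssss

Term n consists of 2n y's, followed by 3n+3 u's, followed by 4n+1 s's, where the shown terms are n = 3, 4, 5.
Setting n = 6 gives 12, 21, 25 characters in each block.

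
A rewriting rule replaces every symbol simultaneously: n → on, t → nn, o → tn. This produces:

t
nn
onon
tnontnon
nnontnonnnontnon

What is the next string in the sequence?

Replace each of the 16 characters of nnontnonnnontnon in place — on on tn on nn on tn on on on tn on nn on tn on — and concatenate.

onontnonnnontnononontnonnnontnon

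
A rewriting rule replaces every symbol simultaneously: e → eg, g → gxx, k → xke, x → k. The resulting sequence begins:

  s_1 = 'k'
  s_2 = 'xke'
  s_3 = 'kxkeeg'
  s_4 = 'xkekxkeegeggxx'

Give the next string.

φ(xkekxkeegeggxx) expands symbol-by-symbol to k xke eg xke k xke eg eg gxx eg gxx gxx k k; joining the 14 pieces gives the next term.

kxkeegxkekxkeegeggxxeggxxgxxkk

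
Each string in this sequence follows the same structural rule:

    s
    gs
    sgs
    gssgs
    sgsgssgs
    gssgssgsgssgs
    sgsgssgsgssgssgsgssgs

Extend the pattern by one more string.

gssgssgsgssgssgsgssgsgssgssgsgssgs

From term 3 onward, concatenate the second-to-last term with the last: s·gs = sgs, gs·sgs = gssgs, …
So term 8 is gssgssgsgssgs·sgsgssgsgssgssgsgssgs.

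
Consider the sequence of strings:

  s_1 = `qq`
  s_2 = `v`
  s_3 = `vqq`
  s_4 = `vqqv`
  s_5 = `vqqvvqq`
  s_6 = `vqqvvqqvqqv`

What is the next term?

This is a Fibonacci-style word recurrence s(k) = s(k−1)·s(k−2): e.g. v·qq = vqq.
Continuing: vqqvvqqvqqv · vqqvvqq gives term 7.

vqqvvqqvqqvvqqvvqq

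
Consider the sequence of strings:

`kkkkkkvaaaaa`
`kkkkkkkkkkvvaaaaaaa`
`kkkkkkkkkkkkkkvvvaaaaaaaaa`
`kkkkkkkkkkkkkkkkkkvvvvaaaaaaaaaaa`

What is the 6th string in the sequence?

kkkkkkkkkkkkkkkkkkkkkkkkkkvvvvvvaaaaaaaaaaaaaaa

Each string has the form k^{4n+2} v^{n} a^{2n+3} (n = 1, 2, …).
For term 6, n = 6, so the run lengths are 26, 6, 15.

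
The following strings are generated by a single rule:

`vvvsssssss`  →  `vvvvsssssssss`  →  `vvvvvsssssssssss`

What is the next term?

Each string has the form v^{n} s^{2n+1}, where the shown terms are n = 3, 4, 5.
For the next term, n = 6, so the run lengths are 6, 13.

vvvvvvsssssssssssss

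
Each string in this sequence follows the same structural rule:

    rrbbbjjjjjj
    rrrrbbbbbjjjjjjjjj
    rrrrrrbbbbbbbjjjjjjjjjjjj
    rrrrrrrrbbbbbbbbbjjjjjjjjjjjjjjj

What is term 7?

rrrrrrrrrrrrrrbbbbbbbbbbbbbbbjjjjjjjjjjjjjjjjjjjjjjjj

Reading off run lengths: r runs 2, 4, 6, 8; b runs 3, 5, 7, 9; j runs 6, 9, 12, 15 — each is linear in n, where the shown terms are n = 2, 3, 4, 5.
At n = 8 the blocks have lengths 14, 15, 24.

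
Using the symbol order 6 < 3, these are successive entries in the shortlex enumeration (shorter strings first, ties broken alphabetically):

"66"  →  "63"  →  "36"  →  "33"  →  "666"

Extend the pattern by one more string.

The successor of 666 increments the rightmost position that isn't already 3 and resets every position after it to 6.

663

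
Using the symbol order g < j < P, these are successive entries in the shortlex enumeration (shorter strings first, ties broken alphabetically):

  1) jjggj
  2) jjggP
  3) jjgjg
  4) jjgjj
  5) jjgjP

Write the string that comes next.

jjgPg

Find the rightmost character of jjgjP below P, bump it to the next letter, and reset everything to its right to g.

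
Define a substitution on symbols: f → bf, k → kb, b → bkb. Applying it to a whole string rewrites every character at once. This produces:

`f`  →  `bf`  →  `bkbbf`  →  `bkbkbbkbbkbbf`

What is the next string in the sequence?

Rewriting the 13 symbols of bkbkbbkbbkbbf one by one yields bkb kb bkb kb bkb bkb kb bkb bkb kb bkb bkb bf; concatenated:

bkbkbbkbkbbkbbkbkbbkbbkbkbbkbbkbbf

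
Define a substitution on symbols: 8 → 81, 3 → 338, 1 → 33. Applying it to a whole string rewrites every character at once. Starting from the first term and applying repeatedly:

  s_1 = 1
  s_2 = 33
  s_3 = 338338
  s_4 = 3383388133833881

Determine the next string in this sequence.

Replace each of the 16 characters of 3383388133833881 in place — 338 338 81 338 338 81 81 33 338 338 81 338 338 81 81 33 — and concatenate.

3383388133833881813333833881338338818133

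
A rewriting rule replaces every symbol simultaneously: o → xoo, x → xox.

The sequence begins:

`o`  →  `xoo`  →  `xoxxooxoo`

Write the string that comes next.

xoxxooxoxxoxxooxooxoxxooxoo

Rewriting each symbol of xoxxooxoo: x→xox, o→xoo, x→xox, x→xox, o→xoo, o→xoo, x→xox, o→xoo, o→xoo, which concatenates to xox xoo xox xox xoo xoo xox xoo xoo.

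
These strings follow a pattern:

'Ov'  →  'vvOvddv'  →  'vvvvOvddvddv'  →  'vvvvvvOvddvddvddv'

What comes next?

Every step adds vv to the front and ddv to the end of the previous string.
One more step from vvvvvvOvddvddvddv gives the answer.

vvvvvvvvOvddvddvddvddv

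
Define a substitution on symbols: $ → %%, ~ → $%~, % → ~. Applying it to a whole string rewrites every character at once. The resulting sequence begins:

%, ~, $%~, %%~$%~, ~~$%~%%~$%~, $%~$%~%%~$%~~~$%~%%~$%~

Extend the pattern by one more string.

Rewriting the 23 symbols of $%~$%~%%~$%~~~$%~%%~$%~ one by one yields %% ~ $%~ %% ~ $%~ ~ ~ $%~ %% ~ $%~ $%~ $%~ %% ~ $%~ ~ ~ $%~ %% ~ $%~; concatenated:

%%~$%~%%~$%~~~$%~%%~$%~$%~$%~%%~$%~~~$%~%%~$%~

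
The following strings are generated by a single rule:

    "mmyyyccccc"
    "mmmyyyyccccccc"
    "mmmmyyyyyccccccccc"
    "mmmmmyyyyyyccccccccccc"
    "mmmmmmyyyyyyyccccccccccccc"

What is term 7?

Each string has the form m^{n} y^{n+1} c^{2n+1}, where the shown terms are n = 2, 3, 4, 5, 6.
Setting n = 8 gives 8, 9, 17 characters in each block.

mmmmmmmmyyyyyyyyyccccccccccccccccc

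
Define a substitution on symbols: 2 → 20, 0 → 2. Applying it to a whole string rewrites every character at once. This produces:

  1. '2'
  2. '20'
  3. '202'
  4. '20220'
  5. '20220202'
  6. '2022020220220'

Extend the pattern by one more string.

202202022022020220202

Applying the rule to each of the 13 symbols of 2022020220220 gives the pieces 20 2 20 20 2 20 2 20 20 2 20 20 2, which concatenate to the answer.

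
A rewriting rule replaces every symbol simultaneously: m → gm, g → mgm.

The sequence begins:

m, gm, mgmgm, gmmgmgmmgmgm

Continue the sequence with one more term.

mgmgmgmmgmgmmgmgmgmmgmgmmgmgm

Expanding gmmgmgmmgmgm: g→mgm, m→gm, m→gm, g→mgm, m→gm, g→mgm, m→gm, m→gm, g→mgm, m→gm, g→mgm, m→gm. Concatenated: mgm gm gm mgm gm mgm gm gm mgm gm mgm gm.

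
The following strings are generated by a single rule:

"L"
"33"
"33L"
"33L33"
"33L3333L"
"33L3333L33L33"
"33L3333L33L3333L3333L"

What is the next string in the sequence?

From term 3 onward, concatenate the last term with the second-to-last: 33·L = 33L, 33L·33 = 33L33, …
Continuing: 33L3333L33L3333L3333L · 33L3333L33L33 gives term 8.

33L3333L33L3333L3333L33L3333L33L33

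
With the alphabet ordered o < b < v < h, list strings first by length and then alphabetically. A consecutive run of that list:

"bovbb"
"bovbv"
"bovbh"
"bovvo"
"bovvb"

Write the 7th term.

Advancing 2 positions from bovvb through bovvb → bovvv reaches term 7.

bovvh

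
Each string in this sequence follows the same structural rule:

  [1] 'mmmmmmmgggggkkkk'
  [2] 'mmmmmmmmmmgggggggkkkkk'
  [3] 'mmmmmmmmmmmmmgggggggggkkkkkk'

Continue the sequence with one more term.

mmmmmmmmmmmmmmmmgggggggggggkkkkkkk

Each string has the form m^{3n+1} g^{2n+1} k^{n+2}, where the shown terms are n = 2, 3, 4.
For the next term, n = 5, so the run lengths are 16, 11, 7.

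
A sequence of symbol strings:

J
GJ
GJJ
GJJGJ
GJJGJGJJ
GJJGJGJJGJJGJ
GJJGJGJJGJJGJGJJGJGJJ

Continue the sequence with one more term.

GJJGJGJJGJJGJGJJGJGJJGJJGJGJJGJJGJ

Each term (from the third on) is the previous term followed by the one before it: term 3 = GJ·J = GJJ.
The next term joins GJJGJGJJGJJGJGJJGJGJJ and GJJGJGJJGJJGJ.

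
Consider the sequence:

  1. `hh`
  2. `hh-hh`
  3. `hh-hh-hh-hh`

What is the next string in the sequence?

hh-hh-hh-hh-hh-hh-hh-hh

Each string is two copies of the previous one joined by '-'.
So the next term is two copies of hh-hh-hh-hh with '-' between the halves.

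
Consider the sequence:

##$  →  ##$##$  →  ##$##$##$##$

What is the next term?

s(k+1) = s(k)·s(k) — each term doubles the last.
So the next term is two copies of ##$##$##$##$.

##$##$##$##$##$##$##$##$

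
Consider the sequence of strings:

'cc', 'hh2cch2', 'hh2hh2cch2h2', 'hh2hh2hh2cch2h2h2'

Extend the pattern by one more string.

hh2hh2hh2hh2cch2h2h2h2

Every step adds hh2 to the front and h2 to the end of the previous string.
One more step from hh2hh2hh2cch2h2h2 gives the answer.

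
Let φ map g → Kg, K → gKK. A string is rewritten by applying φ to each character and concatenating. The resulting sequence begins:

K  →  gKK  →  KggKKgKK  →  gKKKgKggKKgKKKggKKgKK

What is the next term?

KggKKgKKgKKKggKKKgKggKKgKKKggKKgKKgKKKgKggKKgKKKggKKgKK

φ(gKKKgKggKKgKKKggKKgKK) expands symbol-by-symbol to Kg gKK gKK gKK Kg gKK Kg Kg gKK gKK Kg gKK gKK gKK Kg Kg gKK gKK Kg gKK gKK; joining the 21 pieces gives the next term.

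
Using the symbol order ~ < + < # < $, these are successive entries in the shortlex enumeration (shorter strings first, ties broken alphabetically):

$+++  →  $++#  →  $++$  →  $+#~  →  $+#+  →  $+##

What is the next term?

Treat $+## as a base-4 numeral over the given alphabet and add one, carrying through any trailing $'s.

$+#$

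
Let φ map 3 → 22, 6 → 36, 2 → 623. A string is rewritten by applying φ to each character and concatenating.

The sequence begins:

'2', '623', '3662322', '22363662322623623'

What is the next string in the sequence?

Applying the rule to each of the 17 symbols of 22363662322623623 gives the pieces 623 623 22 36 22 36 36 623 22 623 623 36 623 22 36 623 22, which concatenate to the answer.

62362322362236366232262362336623223662322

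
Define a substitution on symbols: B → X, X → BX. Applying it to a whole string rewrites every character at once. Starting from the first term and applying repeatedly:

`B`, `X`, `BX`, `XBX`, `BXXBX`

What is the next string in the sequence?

XBXBXXBX

Rewriting each symbol of BXXBX: B→X, X→BX, X→BX, B→X, X→BX, which concatenates to X BX BX X BX.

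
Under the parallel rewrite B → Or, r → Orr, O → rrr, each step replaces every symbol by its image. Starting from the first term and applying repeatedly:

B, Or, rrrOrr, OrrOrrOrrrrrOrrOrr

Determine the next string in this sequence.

rrrOrrOrrrrrOrrOrrrrrOrrOrrOrrOrrOrrrrrOrrOrrrrrOrrOrr

Replace each of the 18 characters of OrrOrrOrrrrrOrrOrr in place — rrr Orr Orr rrr Orr Orr rrr Orr Orr Orr Orr Orr rrr Orr Orr rrr Orr Orr — and concatenate.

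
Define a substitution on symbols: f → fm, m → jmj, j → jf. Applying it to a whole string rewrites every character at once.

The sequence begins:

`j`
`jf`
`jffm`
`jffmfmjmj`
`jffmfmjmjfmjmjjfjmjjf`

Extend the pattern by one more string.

φ(jffmfmjmjfmjmjjfjmjjf) expands symbol-by-symbol to jf fm fm jmj fm jmj jf jmj jf fm jmj jf jmj jf jf fm jf jmj jf jf fm; joining the 21 pieces gives the next term.

jffmfmjmjfmjmjjfjmjjffmjmjjfjmjjfjffmjfjmjjfjffm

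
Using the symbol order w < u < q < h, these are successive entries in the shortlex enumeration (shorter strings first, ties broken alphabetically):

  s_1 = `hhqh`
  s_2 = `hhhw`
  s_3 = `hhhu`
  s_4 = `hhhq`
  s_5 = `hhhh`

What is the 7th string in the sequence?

wwwwu

Stepping forward 2 times from hhhh: hhhh → wwwww, then the target.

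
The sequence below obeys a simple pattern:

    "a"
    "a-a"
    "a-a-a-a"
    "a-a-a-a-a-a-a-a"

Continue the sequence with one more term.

Every step duplicates the string with '-' between the halves.
So the next term is two copies of a-a-a-a-a-a-a-a with '-' between the halves.

a-a-a-a-a-a-a-a-a-a-a-a-a-a-a-a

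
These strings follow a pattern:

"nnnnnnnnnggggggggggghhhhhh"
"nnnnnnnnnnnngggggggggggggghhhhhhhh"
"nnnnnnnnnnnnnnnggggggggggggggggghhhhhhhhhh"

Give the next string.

Term n consists of 3n n's, followed by 3n+2 g's, followed by 2n h's, where the shown terms are n = 3, 4, 5.
Setting n = 6 gives 18, 20, 12 characters in each block.

nnnnnnnnnnnnnnnnnngggggggggggggggggggghhhhhhhhhhhh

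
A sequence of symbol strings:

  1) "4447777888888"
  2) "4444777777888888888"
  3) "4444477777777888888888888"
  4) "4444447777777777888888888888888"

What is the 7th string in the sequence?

Term n consists of n+1 4's, followed by 2n 7's, followed by 3n 8's, where the shown terms are n = 2, 3, 4, 5.
At n = 8 the blocks have lengths 9, 16, 24.

4444444447777777777777777888888888888888888888888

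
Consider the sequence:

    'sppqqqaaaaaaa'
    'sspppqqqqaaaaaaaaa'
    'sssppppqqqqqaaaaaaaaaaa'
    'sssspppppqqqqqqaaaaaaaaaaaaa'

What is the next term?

The n-th term is n-1 s's then n p's then n+1 q's then 2n+3 a's, where the shown terms are n = 2, 3, 4, 5.
At n = 6 the blocks have lengths 5, 6, 7, 15.

sssssppppppqqqqqqqaaaaaaaaaaaaaaa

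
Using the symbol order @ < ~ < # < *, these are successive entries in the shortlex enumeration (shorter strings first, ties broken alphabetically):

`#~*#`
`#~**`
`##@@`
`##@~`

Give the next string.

The successor of ##@~ increments the rightmost position that isn't already * and resets every position after it to @.

##@#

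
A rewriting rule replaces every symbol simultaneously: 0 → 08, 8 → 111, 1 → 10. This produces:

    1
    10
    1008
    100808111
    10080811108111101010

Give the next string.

φ(10080811108111101010) expands symbol-by-symbol to 10 08 08 111 08 111 10 10 10 08 111 10 10 10 10 08 10 08 10 08; joining the 20 pieces gives the next term.

1008081110811110101008111101010100810081008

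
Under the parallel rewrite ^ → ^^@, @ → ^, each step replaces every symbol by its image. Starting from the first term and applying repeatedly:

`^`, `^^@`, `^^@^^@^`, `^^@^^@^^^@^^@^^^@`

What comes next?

Replace each of the 17 characters of ^^@^^@^^^@^^@^^^@ in place — ^^@ ^^@ ^ ^^@ ^^@ ^ ^^@ ^^@ ^^@ ^ ^^@ ^^@ ^ ^^@ ^^@ ^^@ ^ — and concatenate.

^^@^^@^^^@^^@^^^@^^@^^@^^^@^^@^^^@^^@^^@^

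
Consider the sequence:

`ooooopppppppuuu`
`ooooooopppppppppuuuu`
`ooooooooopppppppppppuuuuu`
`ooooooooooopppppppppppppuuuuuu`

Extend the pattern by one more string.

Reading off run lengths: o runs 5, 7, 9, 11; p runs 7, 9, 11, 13; u runs 3, 4, 5, 6 — each is linear in n, where the shown terms are n = 3, 4, 5, 6.
Setting n = 7 gives 13, 15, 7 characters in each block.

ooooooooooooopppppppppppppppuuuuuuu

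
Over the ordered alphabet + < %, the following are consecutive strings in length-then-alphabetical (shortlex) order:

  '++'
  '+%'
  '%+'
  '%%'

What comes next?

+++

%% is the last string of length 2, so the next is the first of length 3: + repeated 3 times.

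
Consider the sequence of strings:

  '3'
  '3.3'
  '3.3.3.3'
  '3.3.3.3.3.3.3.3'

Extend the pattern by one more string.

Each string is two copies of the previous one joined by '.'.
Doubling 3.3.3.3.3.3.3.3 with '.' between the halves:

3.3.3.3.3.3.3.3.3.3.3.3.3.3.3.3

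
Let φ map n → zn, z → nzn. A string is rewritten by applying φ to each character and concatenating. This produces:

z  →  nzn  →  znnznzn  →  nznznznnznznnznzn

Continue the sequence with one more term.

Replace each of the 17 characters of nznznznnznznnznzn in place — zn nzn zn nzn zn nzn zn zn nzn zn nzn zn zn nzn zn nzn zn — and concatenate.

znnznznnznznnznznznnznznnznznznnznznnznzn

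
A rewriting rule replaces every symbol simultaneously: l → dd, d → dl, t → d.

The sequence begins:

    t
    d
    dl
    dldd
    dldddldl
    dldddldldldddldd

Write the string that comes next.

Rewriting the 16 symbols of dldddldldldddldd one by one yields dl dd dl dl dl dd dl dd dl dd dl dl dl dd dl dl; concatenated:

dldddldldldddldddldddldldldddldl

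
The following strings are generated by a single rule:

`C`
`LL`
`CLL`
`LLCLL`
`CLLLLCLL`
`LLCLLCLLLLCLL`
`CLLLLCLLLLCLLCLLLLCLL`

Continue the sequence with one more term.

This is a Fibonacci-style word recurrence s(k) = s(k−2)·s(k−1): e.g. C·LL = CLL.
The next term joins LLCLLCLLLLCLL and CLLLLCLLLLCLLCLLLLCLL.

LLCLLCLLLLCLLCLLLLCLLLLCLLCLLLLCLL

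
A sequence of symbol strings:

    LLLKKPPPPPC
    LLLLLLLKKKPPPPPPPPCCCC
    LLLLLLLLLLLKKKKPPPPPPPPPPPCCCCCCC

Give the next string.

LLLLLLLLLLLLLLLKKKKKPPPPPPPPPPPPPPCCCCCCCCCC

Reading off run lengths: L runs 3, 7, 11; K runs 2, 3, 4; P runs 5, 8, 11; C runs 1, 4, 7 — each is linear in n (n = 1, 2, …).
Setting n = 4 gives 15, 5, 14, 10 characters in each block.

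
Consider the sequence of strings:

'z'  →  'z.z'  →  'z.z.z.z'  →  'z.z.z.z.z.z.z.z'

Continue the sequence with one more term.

z.z.z.z.z.z.z.z.z.z.z.z.z.z.z.z

Every step duplicates the string with '.' between the halves.
One more doubling of z.z.z.z.z.z.z.z gives the answer.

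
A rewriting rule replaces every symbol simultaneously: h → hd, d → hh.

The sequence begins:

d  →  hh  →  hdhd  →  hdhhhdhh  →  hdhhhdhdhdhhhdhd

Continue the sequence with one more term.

hdhhhdhdhdhhhdhhhdhhhdhdhdhhhdhh

Applying the rule to each of the 16 symbols of hdhhhdhdhdhhhdhd gives the pieces hd hh hd hd hd hh hd hh hd hh hd hd hd hh hd hh, which concatenate to the answer.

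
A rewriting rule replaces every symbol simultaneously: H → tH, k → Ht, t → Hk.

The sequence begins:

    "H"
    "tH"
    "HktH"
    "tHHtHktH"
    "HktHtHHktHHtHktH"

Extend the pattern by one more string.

Rewriting the 16 symbols of HktHtHHktHHtHktH one by one yields tH Ht Hk tH Hk tH tH Ht Hk tH tH Hk tH Ht Hk tH; concatenated:

tHHtHktHHktHtHHtHktHtHHktHHtHktH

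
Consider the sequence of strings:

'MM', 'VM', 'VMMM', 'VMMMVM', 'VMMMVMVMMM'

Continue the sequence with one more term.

Each term (from the third on) is the previous term followed by the one before it: term 3 = VM·MM = VMMM.
Continuing: VMMMVMVMMM · VMMMVM gives term 6.

VMMMVMVMMMVMMMVM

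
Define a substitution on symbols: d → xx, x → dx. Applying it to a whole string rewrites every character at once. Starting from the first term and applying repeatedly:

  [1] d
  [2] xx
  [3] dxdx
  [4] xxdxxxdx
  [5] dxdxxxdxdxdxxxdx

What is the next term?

φ(dxdxxxdxdxdxxxdx) expands symbol-by-symbol to xx dx xx dx dx dx xx dx xx dx xx dx dx dx xx dx; joining the 16 pieces gives the next term.

xxdxxxdxdxdxxxdxxxdxxxdxdxdxxxdx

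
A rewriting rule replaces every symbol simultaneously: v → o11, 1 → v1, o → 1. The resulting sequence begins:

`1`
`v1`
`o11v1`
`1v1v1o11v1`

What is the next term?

v1o11v1o11v11v1v1o11v1

Expanding 1v1v1o11v1: 1→v1, v→o11, 1→v1, v→o11, 1→v1, o→1, 1→v1, 1→v1, v→o11, 1→v1. Concatenated: v1 o11 v1 o11 v1 1 v1 v1 o11 v1.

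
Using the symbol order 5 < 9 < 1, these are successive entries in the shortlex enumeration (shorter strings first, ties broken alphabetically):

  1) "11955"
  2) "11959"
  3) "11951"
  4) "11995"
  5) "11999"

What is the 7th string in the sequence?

Continuing the enumeration 2 steps past 11999: 11999 → 11991 → (answer).

11915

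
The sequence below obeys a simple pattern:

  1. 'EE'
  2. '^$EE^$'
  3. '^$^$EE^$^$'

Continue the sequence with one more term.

Each term wraps the previous one in ^$ on the left and ^$ on the right.
Applying this once more to ^$^$EE^$^$:

^$^$^$EE^$^$^$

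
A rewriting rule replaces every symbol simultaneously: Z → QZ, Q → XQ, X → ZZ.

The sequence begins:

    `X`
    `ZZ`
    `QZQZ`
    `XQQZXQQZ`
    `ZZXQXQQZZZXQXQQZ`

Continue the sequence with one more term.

Replace each of the 16 characters of ZZXQXQQZZZXQXQQZ in place — QZ QZ ZZ XQ ZZ XQ XQ QZ QZ QZ ZZ XQ ZZ XQ XQ QZ — and concatenate.

QZQZZZXQZZXQXQQZQZQZZZXQZZXQXQQZ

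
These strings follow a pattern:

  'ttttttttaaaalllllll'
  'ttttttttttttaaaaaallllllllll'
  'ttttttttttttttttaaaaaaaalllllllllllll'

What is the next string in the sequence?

ttttttttttttttttttttaaaaaaaaaallllllllllllllll

Reading off run lengths: t runs 8, 12, 16; a runs 4, 6, 8; l runs 7, 10, 13 — each is linear in n, where the shown terms are n = 2, 3, 4.
At n = 5 the blocks have lengths 20, 10, 16.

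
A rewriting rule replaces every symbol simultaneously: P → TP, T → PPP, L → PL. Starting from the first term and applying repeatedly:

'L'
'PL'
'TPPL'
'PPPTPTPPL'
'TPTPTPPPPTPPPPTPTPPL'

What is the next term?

Applying the rule to each of the 20 symbols of TPTPTPPPPTPPPPTPTPPL gives the pieces PPP TP PPP TP PPP TP TP TP TP PPP TP TP TP TP PPP TP PPP TP TP PL, which concatenate to the answer.

PPPTPPPPTPPPPTPTPTPTPPPPTPTPTPTPPPPTPPPPTPTPPL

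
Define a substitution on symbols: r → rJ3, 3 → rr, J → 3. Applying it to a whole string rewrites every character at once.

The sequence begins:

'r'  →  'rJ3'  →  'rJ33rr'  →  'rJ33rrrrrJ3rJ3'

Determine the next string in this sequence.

rJ33rrrrrJ3rJ3rJ3rJ3rJ33rrrJ33rr

φ(rJ33rrrrrJ3rJ3) expands symbol-by-symbol to rJ3 3 rr rr rJ3 rJ3 rJ3 rJ3 rJ3 3 rr rJ3 3 rr; joining the 14 pieces gives the next term.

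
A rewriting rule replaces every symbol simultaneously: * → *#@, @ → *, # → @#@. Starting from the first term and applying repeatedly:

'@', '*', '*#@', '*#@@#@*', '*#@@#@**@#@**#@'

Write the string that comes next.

*#@@#@**@#@**#@*#@*@#@**#@*#@@#@*

Replace each of the 15 characters of *#@@#@**@#@**#@ in place — *#@ @#@ * * @#@ * *#@ *#@ * @#@ * *#@ *#@ @#@ * — and concatenate.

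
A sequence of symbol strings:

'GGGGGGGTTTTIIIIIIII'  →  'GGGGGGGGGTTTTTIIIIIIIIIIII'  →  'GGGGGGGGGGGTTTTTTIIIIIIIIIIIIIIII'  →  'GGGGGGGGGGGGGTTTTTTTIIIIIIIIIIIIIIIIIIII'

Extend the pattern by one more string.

Each string has the form G^{2n+3} T^{n+2} I^{4n}, where the shown terms are n = 2, 3, 4, 5.
At n = 6 the blocks have lengths 15, 8, 24.

GGGGGGGGGGGGGGGTTTTTTTTIIIIIIIIIIIIIIIIIIIIIIII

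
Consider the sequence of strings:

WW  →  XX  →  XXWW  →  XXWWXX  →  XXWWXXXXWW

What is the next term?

XXWWXXXXWWXXWWXX

This is a Fibonacci-style word recurrence s(k) = s(k−1)·s(k−2): e.g. XX·WW = XXWW.
So term 6 is XXWWXXXXWW·XXWWXX.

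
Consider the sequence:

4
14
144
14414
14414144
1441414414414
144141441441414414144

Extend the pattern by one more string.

This is a Fibonacci-style word recurrence s(k) = s(k−1)·s(k−2): e.g. 14·4 = 144.
Continuing: 144141441441414414144 · 1441414414414 gives term 8.

1441414414414144141441441414414414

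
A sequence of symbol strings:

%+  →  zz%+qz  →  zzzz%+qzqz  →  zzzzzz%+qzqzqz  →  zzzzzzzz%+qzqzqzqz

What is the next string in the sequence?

Every step adds zz to the front and qz to the end of the previous string.
So the next term is zz·zzzzzzzz%+qzqzqzqz·qz.

zzzzzzzzzz%+qzqzqzqzqz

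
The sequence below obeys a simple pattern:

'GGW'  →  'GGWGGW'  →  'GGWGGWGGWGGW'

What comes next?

Each string is two copies of the previous one concatenated.
So the next term is two copies of GGWGGWGGWGGW.

GGWGGWGGWGGWGGWGGWGGWGGW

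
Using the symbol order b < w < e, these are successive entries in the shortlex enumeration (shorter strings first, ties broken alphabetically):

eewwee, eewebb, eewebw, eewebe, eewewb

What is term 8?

Continuing the enumeration 3 steps past eewewb: eewewb → eeweww → eewewe → (answer).

eeweeb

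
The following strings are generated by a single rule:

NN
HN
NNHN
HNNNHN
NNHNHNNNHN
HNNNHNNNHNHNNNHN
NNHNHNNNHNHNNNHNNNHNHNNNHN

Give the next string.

Each term (from the third on) is the two preceding terms concatenated in order: term 3 = NN·HN = NNHN.
The next term joins HNNNHNNNHNHNNNHN and NNHNHNNNHNHNNNHNNNHNHNNNHN.

HNNNHNNNHNHNNNHNNNHNHNNNHNHNNNHNNNHNHNNNHN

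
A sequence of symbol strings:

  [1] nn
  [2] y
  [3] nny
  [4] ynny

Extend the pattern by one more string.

nnyynny

From term 3 onward, concatenate the second-to-last term with the last: nn·y = nny, y·nny = ynny, …
So term 5 is nny·ynny.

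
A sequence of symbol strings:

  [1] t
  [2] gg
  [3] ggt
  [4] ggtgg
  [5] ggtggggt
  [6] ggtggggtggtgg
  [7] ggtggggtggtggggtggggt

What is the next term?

This is a Fibonacci-style word recurrence s(k) = s(k−1)·s(k−2): e.g. gg·t = ggt.
Continuing: ggtggggtggtggggtggggt · ggtggggtggtgg gives term 8.

ggtggggtggtggggtggggtggtggggtggtgg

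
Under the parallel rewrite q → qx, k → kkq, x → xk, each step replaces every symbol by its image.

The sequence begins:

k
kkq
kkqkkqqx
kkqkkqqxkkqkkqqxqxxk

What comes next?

Rewriting the 20 symbols of kkqkkqqxkkqkkqqxqxxk one by one yields kkq kkq qx kkq kkq qx qx xk kkq kkq qx kkq kkq qx qx xk qx xk xk kkq; concatenated:

kkqkkqqxkkqkkqqxqxxkkkqkkqqxkkqkkqqxqxxkqxxkxkkkq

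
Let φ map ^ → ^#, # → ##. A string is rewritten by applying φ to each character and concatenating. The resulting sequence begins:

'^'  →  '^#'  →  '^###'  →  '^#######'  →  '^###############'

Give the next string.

Applying the rule to each of the 16 symbols of ^############### gives the pieces ^# ## ## ## ## ## ## ## ## ## ## ## ## ## ## ##, which concatenate to the answer.

^###############################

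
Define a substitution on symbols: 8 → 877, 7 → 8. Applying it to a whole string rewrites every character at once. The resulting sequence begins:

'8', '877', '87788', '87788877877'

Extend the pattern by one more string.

877888778778778887788

Apply φ to 87788877877 symbol by symbol: 8→877, 7→8, 7→8, 8→877, 8→877, 8→877, 7→8, 7→8, 8→877, 7→8, 7→8; joined: 877 8 8 877 877 877 8 8 877 8 8.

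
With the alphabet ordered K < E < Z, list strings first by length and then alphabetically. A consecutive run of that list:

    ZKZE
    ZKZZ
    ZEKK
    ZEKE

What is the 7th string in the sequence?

Advancing 3 positions from ZEKE through ZEKE → ZEKZ → ZEEK reaches term 7.

ZEEE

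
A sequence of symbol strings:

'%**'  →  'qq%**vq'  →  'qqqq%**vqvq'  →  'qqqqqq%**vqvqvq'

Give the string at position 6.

qqqqqqqqqq%**vqvqvqvqvq

Every step adds qq to the front and vq to the end of the previous string.
From qqqqqq%**vqvqvq, 2 further steps: qqqqqq%**vqvqvq → qqqqqqqq%**vqvqvqvq → (answer).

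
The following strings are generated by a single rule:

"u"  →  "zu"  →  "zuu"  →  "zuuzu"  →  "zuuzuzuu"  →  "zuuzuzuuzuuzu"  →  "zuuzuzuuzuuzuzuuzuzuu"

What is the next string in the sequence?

zuuzuzuuzuuzuzuuzuzuuzuuzuzuuzuuzu

This is a Fibonacci-style word recurrence s(k) = s(k−1)·s(k−2): e.g. zu·u = zuu.
Continuing: zuuzuzuuzuuzuzuuzuzuu · zuuzuzuuzuuzu gives term 8.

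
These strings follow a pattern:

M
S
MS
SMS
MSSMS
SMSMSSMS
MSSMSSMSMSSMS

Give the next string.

This is a Fibonacci-style word recurrence s(k) = s(k−2)·s(k−1): e.g. M·S = MS.
The next term joins SMSMSSMS and MSSMSSMSMSSMS.

SMSMSSMSMSSMSSMSMSSMS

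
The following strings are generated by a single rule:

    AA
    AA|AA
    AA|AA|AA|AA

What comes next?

s(k+1) = s(k)·|·s(k) — each term doubles the last with '|' between the halves.
One more doubling of AA|AA|AA|AA gives the answer.

AA|AA|AA|AA|AA|AA|AA|AA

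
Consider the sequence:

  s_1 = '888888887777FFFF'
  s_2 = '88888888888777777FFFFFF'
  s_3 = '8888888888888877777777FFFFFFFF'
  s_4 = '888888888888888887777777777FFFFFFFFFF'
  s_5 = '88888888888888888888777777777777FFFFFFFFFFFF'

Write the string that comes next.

The n-th term is 3n+2 8's then 2n 7's then 2n F's, where the shown terms are n = 2, 3, 4, 5, 6.
For the next term, n = 7, so the run lengths are 23, 14, 14.

8888888888888888888888877777777777777FFFFFFFFFFFFFF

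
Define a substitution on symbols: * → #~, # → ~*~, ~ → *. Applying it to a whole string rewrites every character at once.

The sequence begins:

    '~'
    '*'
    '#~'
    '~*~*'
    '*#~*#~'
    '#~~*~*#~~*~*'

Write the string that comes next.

~*~**#~*#~~*~**#~*#~

Rewriting each symbol of #~~*~*#~~*~*: #→~*~, ~→*, ~→*, *→#~, ~→*, *→#~, #→~*~, ~→*, ~→*, *→#~, ~→*, *→#~, which concatenates to ~*~ * * #~ * #~ ~*~ * * #~ * #~.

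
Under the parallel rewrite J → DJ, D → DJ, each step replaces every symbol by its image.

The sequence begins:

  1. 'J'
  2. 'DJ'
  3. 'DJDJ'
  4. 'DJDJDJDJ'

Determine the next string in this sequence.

Rewriting each symbol of DJDJDJDJ: D→DJ, J→DJ, D→DJ, J→DJ, D→DJ, J→DJ, D→DJ, J→DJ, which concatenates to DJ DJ DJ DJ DJ DJ DJ DJ.

DJDJDJDJDJDJDJDJ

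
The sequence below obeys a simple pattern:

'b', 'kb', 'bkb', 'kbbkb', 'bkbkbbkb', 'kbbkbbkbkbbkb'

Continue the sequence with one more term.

bkbkbbkbkbbkbbkbkbbkb

Each term (from the third on) is the two preceding terms concatenated in order: term 3 = b·kb = bkb.
Continuing: bkbkbbkb · kbbkbbkbkbbkb gives term 7.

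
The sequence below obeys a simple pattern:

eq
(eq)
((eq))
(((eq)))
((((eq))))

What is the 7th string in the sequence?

((((((eq))))))

s(k+1) = (·s(k)·), so each term gains ( as a prefix and ) as a suffix.
From ((((eq)))), 2 further steps: ((((eq)))) → (((((eq))))) → (answer).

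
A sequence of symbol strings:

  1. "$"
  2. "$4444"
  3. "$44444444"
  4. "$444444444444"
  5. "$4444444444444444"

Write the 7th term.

Every step adds 4444 to the end: s(k+1) = s(k)·4444.
From $4444444444444444, 2 further steps: $4444444444444444 → $44444444444444444444 → (answer).

$444444444444444444444444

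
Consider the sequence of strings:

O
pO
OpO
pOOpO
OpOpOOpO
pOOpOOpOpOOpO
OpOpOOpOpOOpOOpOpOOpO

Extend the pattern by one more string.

Each term (from the third on) is the two preceding terms concatenated in order: term 3 = O·pO = OpO.
So term 8 is pOOpOOpOpOOpO·OpOpOOpOpOOpOOpOpOOpO.

pOOpOOpOpOOpOOpOpOOpOpOOpOOpOpOOpO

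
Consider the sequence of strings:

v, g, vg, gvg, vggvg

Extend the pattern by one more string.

gvgvggvg

From term 3 onward, concatenate the second-to-last term with the last: v·g = vg, g·vg = gvg, …
So term 6 is gvg·vggvg.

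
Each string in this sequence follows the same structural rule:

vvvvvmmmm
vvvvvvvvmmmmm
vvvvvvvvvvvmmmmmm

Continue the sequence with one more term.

The n-th term is 3n-1 v's then n+2 m's, where the shown terms are n = 2, 3, 4.
At n = 5 the blocks have lengths 14, 7.

vvvvvvvvvvvvvvmmmmmmm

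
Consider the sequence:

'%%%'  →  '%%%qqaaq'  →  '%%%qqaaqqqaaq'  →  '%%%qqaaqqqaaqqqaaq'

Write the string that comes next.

%%%qqaaqqqaaqqqaaqqqaaq

The strings grow by a fixed suffix qqaaq each time.
So the next term is %%%qqaaqqqaaqqqaaq·qqaaq.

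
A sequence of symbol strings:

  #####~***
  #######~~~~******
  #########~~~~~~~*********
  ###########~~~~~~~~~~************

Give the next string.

#############~~~~~~~~~~~~~***************

The n-th term is 2n+3 #'s then 3n-2 ~'s then 3n *'s (n = 1, 2, …).
For the next term, n = 5, so the run lengths are 13, 13, 15.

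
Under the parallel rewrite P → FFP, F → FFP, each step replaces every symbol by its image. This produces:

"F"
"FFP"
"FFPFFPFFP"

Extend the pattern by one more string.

FFPFFPFFPFFPFFPFFPFFPFFPFFP

Rewriting each symbol of FFPFFPFFP: F→FFP, F→FFP, P→FFP, F→FFP, F→FFP, P→FFP, F→FFP, F→FFP, P→FFP, which concatenates to FFP FFP FFP FFP FFP FFP FFP FFP FFP.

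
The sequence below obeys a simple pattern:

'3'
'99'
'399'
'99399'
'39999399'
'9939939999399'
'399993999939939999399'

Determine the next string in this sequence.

From term 3 onward, concatenate the second-to-last term with the last: 3·99 = 399, 99·399 = 99399, …
Continuing: 9939939999399 · 399993999939939999399 gives term 8.

9939939999399399993999939939999399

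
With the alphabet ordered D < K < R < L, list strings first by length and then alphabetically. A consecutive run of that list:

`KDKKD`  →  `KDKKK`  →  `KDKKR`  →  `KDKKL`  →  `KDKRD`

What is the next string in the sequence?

KDKRK

Find the rightmost character of KDKRD below L, bump it to the next letter, and reset everything to its right to D.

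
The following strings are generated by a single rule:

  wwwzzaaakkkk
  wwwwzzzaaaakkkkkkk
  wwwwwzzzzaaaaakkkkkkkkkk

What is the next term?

Reading off run lengths: w runs 3, 4, 5; z runs 2, 3, 4; a runs 3, 4, 5; k runs 4, 7, 10 — each is linear in n (n = 1, 2, …).
At n = 4 the blocks have lengths 6, 5, 6, 13.

wwwwwwzzzzzaaaaaakkkkkkkkkkkkk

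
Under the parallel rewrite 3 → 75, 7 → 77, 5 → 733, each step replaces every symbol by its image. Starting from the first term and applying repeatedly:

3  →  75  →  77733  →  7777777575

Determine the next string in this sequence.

Apply φ to 7777777575 symbol by symbol: 7→77, 7→77, 7→77, 7→77, 7→77, 7→77, 7→77, 5→733, 7→77, 5→733; joined: 77 77 77 77 77 77 77 733 77 733.

7777777777777773377733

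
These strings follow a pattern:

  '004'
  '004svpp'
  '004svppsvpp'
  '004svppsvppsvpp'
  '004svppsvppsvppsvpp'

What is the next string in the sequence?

004svppsvppsvppsvppsvpp

Each term is the previous one with svpp appended.
One more step from 004svppsvppsvppsvpp gives the answer.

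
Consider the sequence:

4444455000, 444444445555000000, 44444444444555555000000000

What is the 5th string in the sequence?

Reading off run lengths: 4 runs 5, 8, 11; 5 runs 2, 4, 6; 0 runs 3, 6, 9 — each is linear in n (n = 1, 2, …).
At n = 5 the blocks have lengths 17, 10, 15.

444444444444444445555555555000000000000000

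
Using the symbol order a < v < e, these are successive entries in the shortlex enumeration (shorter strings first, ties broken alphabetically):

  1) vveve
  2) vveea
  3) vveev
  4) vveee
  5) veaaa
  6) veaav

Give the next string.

veaae

The successor of veaav increments the rightmost position that isn't already e and resets every position after it to a.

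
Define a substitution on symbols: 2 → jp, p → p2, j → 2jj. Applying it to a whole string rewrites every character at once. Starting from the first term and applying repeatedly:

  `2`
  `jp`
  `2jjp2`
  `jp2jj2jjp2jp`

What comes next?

2jjp2jp2jj2jjjp2jj2jjp2jp2jjp2

Expanding jp2jj2jjp2jp: j→2jj, p→p2, 2→jp, j→2jj, j→2jj, 2→jp, j→2jj, j→2jj, p→p2, 2→jp, j→2jj, p→p2. Concatenated: 2jj p2 jp 2jj 2jj jp 2jj 2jj p2 jp 2jj p2.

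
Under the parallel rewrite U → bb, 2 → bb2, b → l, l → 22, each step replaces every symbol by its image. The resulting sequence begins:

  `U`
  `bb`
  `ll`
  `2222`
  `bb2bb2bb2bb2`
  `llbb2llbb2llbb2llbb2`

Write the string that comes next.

2222llbb22222llbb22222llbb22222llbb2

φ(llbb2llbb2llbb2llbb2) expands symbol-by-symbol to 22 22 l l bb2 22 22 l l bb2 22 22 l l bb2 22 22 l l bb2; joining the 20 pieces gives the next term.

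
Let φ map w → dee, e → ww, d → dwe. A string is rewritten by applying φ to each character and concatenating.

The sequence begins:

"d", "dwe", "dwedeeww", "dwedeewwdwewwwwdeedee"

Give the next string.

dwedeewwdwewwwwdeedeedwedeewwdeedeedeedeedwewwwwdwewwww

Replace each of the 21 characters of dwedeewwdwewwwwdeedee in place — dwe dee ww dwe ww ww dee dee dwe dee ww dee dee dee dee dwe ww ww dwe ww ww — and concatenate.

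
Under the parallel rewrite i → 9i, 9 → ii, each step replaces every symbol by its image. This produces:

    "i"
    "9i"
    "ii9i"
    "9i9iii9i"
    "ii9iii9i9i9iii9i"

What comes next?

Rewriting the 16 symbols of ii9iii9i9i9iii9i one by one yields 9i 9i ii 9i 9i 9i ii 9i ii 9i ii 9i 9i 9i ii 9i; concatenated:

9i9iii9i9i9iii9iii9iii9i9i9iii9i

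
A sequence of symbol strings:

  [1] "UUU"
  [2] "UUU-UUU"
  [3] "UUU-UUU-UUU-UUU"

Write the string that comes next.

Each string is two copies of the previous one joined by '-'.
Doubling UUU-UUU-UUU-UUU with '-' between the halves:

UUU-UUU-UUU-UUU-UUU-UUU-UUU-UUU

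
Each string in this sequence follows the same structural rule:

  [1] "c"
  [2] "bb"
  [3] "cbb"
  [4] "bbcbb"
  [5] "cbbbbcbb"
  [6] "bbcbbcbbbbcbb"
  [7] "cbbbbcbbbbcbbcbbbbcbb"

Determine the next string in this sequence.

This is a Fibonacci-style word recurrence s(k) = s(k−2)·s(k−1): e.g. c·bb = cbb.
Continuing: bbcbbcbbbbcbb · cbbbbcbbbbcbbcbbbbcbb gives term 8.

bbcbbcbbbbcbbcbbbbcbbbbcbbcbbbbcbb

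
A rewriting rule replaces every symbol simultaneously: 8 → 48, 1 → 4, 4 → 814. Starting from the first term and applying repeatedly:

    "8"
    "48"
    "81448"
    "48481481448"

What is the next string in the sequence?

8144881448481448481481448

Apply φ to 48481481448 symbol by symbol: 4→814, 8→48, 4→814, 8→48, 1→4, 4→814, 8→48, 1→4, 4→814, 4→814, 8→48; joined: 814 48 814 48 4 814 48 4 814 814 48.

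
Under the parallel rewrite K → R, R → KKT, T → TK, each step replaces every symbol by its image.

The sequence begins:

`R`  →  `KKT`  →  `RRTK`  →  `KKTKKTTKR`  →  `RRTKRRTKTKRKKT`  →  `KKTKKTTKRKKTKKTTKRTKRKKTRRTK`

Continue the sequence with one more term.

Applying the rule to each of the 28 symbols of KKTKKTTKRKKTKKTTKRTKRKKTRRTK gives the pieces R R TK R R TK TK R KKT R R TK R R TK TK R KKT TK R KKT R R TK KKT KKT TK R, which concatenate to the answer.

RRTKRRTKTKRKKTRRTKRRTKTKRKKTTKRKKTRRTKKKTKKTTKR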